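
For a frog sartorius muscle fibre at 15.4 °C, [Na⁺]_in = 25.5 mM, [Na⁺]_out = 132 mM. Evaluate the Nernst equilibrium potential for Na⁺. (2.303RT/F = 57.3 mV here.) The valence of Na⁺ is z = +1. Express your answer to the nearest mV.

E = (57.3/z) · log₁₀([Na⁺]_out/[Na⁺]_in) with z = +1.
= (57.3/1) · log₁₀(132/25.5) = 57.30 · log₁₀(5.176)
= 57.30 · (0.7140) = 40.91 mV

41 mV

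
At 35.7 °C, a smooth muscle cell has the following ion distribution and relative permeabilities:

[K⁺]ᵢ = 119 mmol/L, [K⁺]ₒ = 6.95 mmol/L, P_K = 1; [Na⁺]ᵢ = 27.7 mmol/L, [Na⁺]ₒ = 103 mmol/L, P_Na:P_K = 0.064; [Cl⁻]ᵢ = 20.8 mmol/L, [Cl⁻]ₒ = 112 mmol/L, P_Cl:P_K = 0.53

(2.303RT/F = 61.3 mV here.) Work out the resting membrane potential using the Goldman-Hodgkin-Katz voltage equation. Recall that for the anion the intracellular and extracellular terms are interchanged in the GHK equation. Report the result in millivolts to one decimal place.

-53.0 mV

Vm = 61.3 · log₁₀[(Σ P·[cation]ₒ + Σ P·[anion]ᵢ) / (Σ P·[cation]ᵢ + Σ P·[anion]ₒ)]
Numerator = 1×6.95 + 0.064×103 + 0.53×20.8 = 24.57
Denominator = 1×119 + 0.064×27.7 + 0.53×112 = 180.1
Vm = 61.3 · log₁₀(0.13638) = 61.3 × (-0.8653) = -53.04 mV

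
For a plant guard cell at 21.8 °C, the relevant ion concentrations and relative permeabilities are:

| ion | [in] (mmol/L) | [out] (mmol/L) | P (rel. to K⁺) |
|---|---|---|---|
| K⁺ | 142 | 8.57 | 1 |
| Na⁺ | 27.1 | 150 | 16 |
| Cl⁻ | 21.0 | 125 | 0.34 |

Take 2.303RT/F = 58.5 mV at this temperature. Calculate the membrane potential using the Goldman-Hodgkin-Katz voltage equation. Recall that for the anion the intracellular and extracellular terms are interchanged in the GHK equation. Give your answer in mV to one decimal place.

34.6 mV

Vm = 58.5 · log₁₀[(Σ P·[cation]ₒ + Σ P·[anion]ᵢ) / (Σ P·[cation]ᵢ + Σ P·[anion]ₒ)]
Numerator = 1×8.57 + 16×150 + 0.34×21.0 = 2416
Denominator = 1×142 + 16×27.1 + 0.34×125 = 618.1
Vm = 58.5 · log₁₀(3.9083) = 58.5 × (0.5920) = 34.63 mV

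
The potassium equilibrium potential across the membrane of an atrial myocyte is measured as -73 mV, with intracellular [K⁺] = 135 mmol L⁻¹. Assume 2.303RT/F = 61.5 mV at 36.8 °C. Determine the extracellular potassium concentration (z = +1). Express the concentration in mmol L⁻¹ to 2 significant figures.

Nernst: E = (61.5/1) · log₁₀([out]/[in]), so log₁₀([out]/[in]) = -73.0 × 1 / 61.5 = -1.1870.
[out]/[in] = 10^(-1.1870) = 0.06501.
[out] = 0.06501 × 135 = 8.777 mmol L⁻¹.

8.8 mmol L⁻¹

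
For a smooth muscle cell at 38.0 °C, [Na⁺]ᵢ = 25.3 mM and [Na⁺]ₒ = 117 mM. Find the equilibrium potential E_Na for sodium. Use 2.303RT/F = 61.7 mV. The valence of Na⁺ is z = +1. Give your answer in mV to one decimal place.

E = (61.7/z) · log₁₀([Na⁺]_out/[Na⁺]_in) with z = +1.
= (61.7/1) · log₁₀(117/25.3) = 61.70 · log₁₀(4.625)
= 61.70 · (0.6651) = 41.03 mV

41.0 mV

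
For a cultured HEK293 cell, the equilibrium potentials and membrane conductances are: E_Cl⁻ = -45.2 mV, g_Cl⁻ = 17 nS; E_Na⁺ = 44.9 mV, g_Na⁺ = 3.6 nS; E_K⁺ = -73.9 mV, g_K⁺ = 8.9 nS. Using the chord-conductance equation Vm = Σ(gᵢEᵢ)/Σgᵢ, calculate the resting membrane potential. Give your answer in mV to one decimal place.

-42.9 mV

Σ gᵢEᵢ = 17·(-45.2) + 3.6·(44.9) + 8.9·(-73.9) = -1264.47
Σ gᵢ = 17 + 3.6 + 8.9 = 29.5
Vm = -1264.47 / 29.5 = -42.86 mV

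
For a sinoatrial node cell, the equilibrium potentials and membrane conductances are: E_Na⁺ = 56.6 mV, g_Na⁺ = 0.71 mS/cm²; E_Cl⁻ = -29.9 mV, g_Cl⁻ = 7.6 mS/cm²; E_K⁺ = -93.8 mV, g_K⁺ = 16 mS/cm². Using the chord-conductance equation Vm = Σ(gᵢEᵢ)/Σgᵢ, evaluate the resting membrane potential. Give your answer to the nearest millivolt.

-69 mV

Σ gᵢEᵢ = 0.71·(56.6) + 7.6·(-29.9) + 16·(-93.8) = -1687.85
Σ gᵢ = 0.71 + 7.6 + 16 = 24.31
Vm = -1687.85 / 24.31 = -69.43 mV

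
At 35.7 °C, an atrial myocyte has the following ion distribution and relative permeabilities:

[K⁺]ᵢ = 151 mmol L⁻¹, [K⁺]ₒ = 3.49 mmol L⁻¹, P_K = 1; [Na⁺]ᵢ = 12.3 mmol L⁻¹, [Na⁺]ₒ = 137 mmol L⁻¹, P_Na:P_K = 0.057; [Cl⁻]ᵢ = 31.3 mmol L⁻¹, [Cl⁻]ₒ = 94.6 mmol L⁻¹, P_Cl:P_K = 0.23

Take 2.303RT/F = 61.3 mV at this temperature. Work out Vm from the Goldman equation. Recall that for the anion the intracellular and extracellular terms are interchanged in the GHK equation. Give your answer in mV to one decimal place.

-59.6 mV

Vm = 61.3 · log₁₀[(Σ P·[cation]ₒ + Σ P·[anion]ᵢ) / (Σ P·[cation]ᵢ + Σ P·[anion]ₒ)]
Numerator = 1×3.49 + 0.057×137 + 0.23×31.3 = 18.5
Denominator = 1×151 + 0.057×12.3 + 0.23×94.6 = 173.5
Vm = 61.3 · log₁₀(0.10664) = 61.3 × (-0.9721) = -59.59 mV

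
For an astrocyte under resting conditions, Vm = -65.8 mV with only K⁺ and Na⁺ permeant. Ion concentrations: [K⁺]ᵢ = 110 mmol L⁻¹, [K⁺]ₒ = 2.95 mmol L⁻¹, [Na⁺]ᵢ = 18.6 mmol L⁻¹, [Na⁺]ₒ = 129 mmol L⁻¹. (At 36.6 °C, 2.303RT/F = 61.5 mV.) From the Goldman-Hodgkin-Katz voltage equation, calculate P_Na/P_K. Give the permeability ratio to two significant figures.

0.050

Let α = P_Na/P_K. GHK: Vm = 61.5·log₁₀[(Kₒ + α·Naₒ)/(Kᵢ + α·Naᵢ)].
10^(Vm/61.5) = 10^(-65.8/61.5) = 0.08513
So 0.08513·(Kᵢ + α·Naᵢ) = Kₒ + α·Naₒ → α = (0.08513·110.0 − 2.95) / (129.0 − 0.08513·18.6)
α = (9.364 − 2.95) / (129.0 − 1.583) = 6.414/127.4 = 0.05034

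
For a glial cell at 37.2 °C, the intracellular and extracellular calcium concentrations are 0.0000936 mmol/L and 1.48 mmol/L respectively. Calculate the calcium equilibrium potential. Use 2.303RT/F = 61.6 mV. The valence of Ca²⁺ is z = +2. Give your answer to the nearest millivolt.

129 mV

E = (61.6/z) · log₁₀([Ca²⁺]_out/[Ca²⁺]_in) with z = +2.
= (61.6/2) · log₁₀(1.48/0.0000936) = 30.80 · log₁₀(1.581e+04)
= 30.80 · (4.1990) = 129.33 mV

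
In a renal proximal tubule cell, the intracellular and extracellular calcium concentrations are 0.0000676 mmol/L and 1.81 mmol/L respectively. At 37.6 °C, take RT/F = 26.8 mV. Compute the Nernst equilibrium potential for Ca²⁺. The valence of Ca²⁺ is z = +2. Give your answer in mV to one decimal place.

136.6 mV

E = (26.8/z) · ln([Ca²⁺]_out/[Ca²⁺]_in) with z = +2.
= (26.8/2) · ln(1.81/0.0000676) = 13.40 · ln(2.678e+04)
= 13.40 · (10.1952) = 136.62 mV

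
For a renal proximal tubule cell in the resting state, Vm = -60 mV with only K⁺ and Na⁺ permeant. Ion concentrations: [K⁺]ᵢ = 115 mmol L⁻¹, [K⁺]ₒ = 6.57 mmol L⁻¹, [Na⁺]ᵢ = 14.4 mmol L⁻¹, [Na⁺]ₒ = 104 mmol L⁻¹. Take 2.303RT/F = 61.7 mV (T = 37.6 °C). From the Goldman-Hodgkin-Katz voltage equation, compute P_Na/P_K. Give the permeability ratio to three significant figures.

Let α = P_Na/P_K. GHK: Vm = 61.7·log₁₀[(Kₒ + α·Naₒ)/(Kᵢ + α·Naᵢ)].
10^(Vm/61.7) = 10^(-60.0/61.7) = 0.10655
So 0.10655·(Kᵢ + α·Naᵢ) = Kₒ + α·Naₒ → α = (0.10655·115.0 − 6.57) / (104.0 − 0.10655·14.4)
α = (12.25 − 6.57) / (104.0 − 1.534) = 5.683/102.5 = 0.05546

0.0555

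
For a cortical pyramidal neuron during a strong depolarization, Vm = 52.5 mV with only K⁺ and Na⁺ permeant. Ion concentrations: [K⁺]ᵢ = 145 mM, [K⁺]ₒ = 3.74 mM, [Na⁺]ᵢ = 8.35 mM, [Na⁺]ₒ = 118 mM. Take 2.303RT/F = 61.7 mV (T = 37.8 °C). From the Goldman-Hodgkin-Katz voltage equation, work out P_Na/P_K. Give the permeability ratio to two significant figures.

Let α = P_Na/P_K. GHK: Vm = 61.7·log₁₀[(Kₒ + α·Naₒ)/(Kᵢ + α·Naᵢ)].
10^(Vm/61.7) = 10^(52.5/61.7) = 7.094
So 7.094·(Kᵢ + α·Naᵢ) = Kₒ + α·Naₒ → α = (7.094·145.0 − 3.74) / (118.0 − 7.094·8.35)
α = (1029 − 3.74) / (118.0 − 59.23) = 1025/58.77 = 17.44

17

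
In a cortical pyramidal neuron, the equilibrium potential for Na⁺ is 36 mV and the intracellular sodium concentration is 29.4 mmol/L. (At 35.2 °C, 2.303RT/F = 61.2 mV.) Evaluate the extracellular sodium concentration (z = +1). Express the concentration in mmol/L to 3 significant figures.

Nernst: E = (61.2/1) · log₁₀([out]/[in]), so log₁₀([out]/[in]) = 36.0 × 1 / 61.2 = 0.5882.
[out]/[in] = 10^(0.5882) = 3.875.
[out] = 3.875 × 29.4 = 113.9 mmol/L.

114 mmol/L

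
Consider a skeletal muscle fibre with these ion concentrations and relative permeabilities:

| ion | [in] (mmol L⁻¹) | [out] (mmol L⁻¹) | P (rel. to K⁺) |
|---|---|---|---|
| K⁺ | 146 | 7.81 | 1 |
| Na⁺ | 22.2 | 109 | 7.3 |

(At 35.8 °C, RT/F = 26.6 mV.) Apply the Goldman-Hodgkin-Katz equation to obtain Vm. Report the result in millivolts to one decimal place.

Vm = 26.6 · ln[(Σ P·[cation]ₒ + Σ P·[anion]ᵢ) / (Σ P·[cation]ᵢ + Σ P·[anion]ₒ)]
Numerator = 1×7.81 + 7.3×109 = 803.5
Denominator = 1×146 + 7.3×22.2 = 308.1
Vm = 26.6 · ln(2.6083) = 26.6 × (0.9587) = 25.50 mV

25.5 mV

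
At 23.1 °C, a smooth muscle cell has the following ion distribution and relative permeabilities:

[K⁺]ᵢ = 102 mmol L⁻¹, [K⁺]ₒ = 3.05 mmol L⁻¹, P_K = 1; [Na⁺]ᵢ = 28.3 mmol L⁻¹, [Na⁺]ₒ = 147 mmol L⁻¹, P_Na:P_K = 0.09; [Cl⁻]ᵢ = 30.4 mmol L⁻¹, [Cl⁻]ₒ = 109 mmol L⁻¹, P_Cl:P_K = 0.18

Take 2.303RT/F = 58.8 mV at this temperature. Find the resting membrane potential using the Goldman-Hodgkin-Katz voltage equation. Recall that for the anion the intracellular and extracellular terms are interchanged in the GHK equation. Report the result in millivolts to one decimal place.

Vm = 58.8 · log₁₀[(Σ P·[cation]ₒ + Σ P·[anion]ᵢ) / (Σ P·[cation]ᵢ + Σ P·[anion]ₒ)]
Numerator = 1×3.05 + 0.09×147 + 0.18×30.4 = 21.75
Denominator = 1×102 + 0.09×28.3 + 0.18×109 = 124.2
Vm = 58.8 · log₁₀(0.17518) = 58.8 × (-0.7565) = -44.48 mV

-44.5 mV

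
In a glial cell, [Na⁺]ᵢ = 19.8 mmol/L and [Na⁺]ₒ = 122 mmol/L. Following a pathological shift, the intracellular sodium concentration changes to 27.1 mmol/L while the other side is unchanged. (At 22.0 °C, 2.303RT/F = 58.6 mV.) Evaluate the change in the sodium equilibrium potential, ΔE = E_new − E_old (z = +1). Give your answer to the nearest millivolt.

-8 mV

E_old = (58.6/1)·log₁₀(122/19.8) = 46.28 mV
E_new = (58.6/1)·log₁₀(122/27.1) = 38.29 mV
ΔE = 38.29 − (46.28) = -7.99 mV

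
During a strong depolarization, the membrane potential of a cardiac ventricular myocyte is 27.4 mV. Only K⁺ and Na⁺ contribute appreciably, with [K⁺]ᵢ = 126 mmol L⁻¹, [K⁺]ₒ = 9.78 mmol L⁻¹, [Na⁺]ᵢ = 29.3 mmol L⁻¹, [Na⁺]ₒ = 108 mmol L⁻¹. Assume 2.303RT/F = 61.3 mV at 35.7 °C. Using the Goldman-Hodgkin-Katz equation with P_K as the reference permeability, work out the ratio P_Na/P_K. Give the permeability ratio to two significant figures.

Let α = P_Na/P_K. GHK: Vm = 61.3·log₁₀[(Kₒ + α·Naₒ)/(Kᵢ + α·Naᵢ)].
10^(Vm/61.3) = 10^(27.4/61.3) = 2.7989
So 2.7989·(Kᵢ + α·Naᵢ) = Kₒ + α·Naₒ → α = (2.7989·126.0 − 9.78) / (108.0 − 2.7989·29.3)
α = (352.7 − 9.78) / (108.0 − 82.01) = 342.9/25.99 = 13.19

13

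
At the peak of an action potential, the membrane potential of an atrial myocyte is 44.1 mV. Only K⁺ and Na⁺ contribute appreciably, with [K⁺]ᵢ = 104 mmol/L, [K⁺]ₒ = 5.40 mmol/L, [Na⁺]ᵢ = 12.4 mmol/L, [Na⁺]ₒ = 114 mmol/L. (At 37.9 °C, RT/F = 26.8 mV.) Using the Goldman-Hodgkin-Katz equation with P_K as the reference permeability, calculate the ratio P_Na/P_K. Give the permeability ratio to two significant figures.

Let α = P_Na/P_K. GHK: Vm = 26.8·ln[(Kₒ + α·Naₒ)/(Kᵢ + α·Naᵢ)].
e^(Vm/26.8) = e^(44.1/26.8) = 5.1837
So 5.1837·(Kᵢ + α·Naᵢ) = Kₒ + α·Naₒ → α = (5.1837·104.0 − 5.4) / (114.0 − 5.1837·12.4)
α = (539.1 − 5.4) / (114.0 − 64.28) = 533.7/49.72 = 10.73

11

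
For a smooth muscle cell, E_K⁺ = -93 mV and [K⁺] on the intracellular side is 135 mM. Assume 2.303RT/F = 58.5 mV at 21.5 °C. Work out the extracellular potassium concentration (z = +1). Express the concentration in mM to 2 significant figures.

3.5 mM

Nernst: E = (58.5/1) · log₁₀([out]/[in]), so log₁₀([out]/[in]) = -93.0 × 1 / 58.5 = -1.5897.
[out]/[in] = 10^(-1.5897) = 0.02572.
[out] = 0.02572 × 135 = 3.472 mM.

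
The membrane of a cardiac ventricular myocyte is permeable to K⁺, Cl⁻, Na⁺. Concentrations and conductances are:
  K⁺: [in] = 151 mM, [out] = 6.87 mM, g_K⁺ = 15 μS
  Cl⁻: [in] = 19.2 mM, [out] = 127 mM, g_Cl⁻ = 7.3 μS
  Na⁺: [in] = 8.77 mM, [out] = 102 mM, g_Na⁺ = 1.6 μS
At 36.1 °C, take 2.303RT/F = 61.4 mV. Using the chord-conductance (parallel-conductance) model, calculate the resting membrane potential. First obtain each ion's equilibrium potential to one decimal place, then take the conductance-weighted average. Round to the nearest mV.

-63 mV

E_K⁺ = (61.4/1)·log₁₀(6.87/151) = -82.4 mV
E_Cl⁻ = (61.4/-1)·log₁₀(127/19.2) = -50.4 mV
E_Na⁺ = (61.4/1)·log₁₀(102/8.77) = 65.4 mV
Vm = (Σ gᵢEᵢ)/(Σ gᵢ) = (15·-82.4 + 7.3·-50.4 + 1.6·65.4) / (15 + 7.3 + 1.6)
= -1499.28 / 23.9 = -62.73 mV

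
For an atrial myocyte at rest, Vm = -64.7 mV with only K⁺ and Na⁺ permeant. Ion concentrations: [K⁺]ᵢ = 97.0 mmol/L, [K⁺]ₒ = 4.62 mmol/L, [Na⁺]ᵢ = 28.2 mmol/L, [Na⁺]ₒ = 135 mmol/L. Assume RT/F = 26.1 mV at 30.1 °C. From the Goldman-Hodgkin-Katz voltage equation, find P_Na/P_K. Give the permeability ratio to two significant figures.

Let α = P_Na/P_K. GHK: Vm = 26.1·ln[(Kₒ + α·Naₒ)/(Kᵢ + α·Naᵢ)].
e^(Vm/26.1) = e^(-64.7/26.1) = 0.083833
So 0.083833·(Kᵢ + α·Naᵢ) = Kₒ + α·Naₒ → α = (0.083833·97.0 − 4.62) / (135.0 − 0.083833·28.2)
α = (8.132 − 4.62) / (135.0 − 2.364) = 3.512/132.6 = 0.02648

0.026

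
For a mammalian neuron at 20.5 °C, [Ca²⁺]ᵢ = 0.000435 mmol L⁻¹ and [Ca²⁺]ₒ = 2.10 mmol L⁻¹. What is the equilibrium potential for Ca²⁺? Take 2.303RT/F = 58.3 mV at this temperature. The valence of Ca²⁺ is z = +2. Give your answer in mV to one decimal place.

107.4 mV

E = (58.3/z) · log₁₀([Ca²⁺]_out/[Ca²⁺]_in) with z = +2.
= (58.3/2) · log₁₀(2.10/0.000435) = 29.15 · log₁₀(4828)
= 29.15 · (3.6837) = 107.38 mV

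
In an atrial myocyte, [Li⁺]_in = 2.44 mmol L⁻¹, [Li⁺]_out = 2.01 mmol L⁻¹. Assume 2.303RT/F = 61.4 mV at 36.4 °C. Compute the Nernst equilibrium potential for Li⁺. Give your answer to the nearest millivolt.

-5 mV

E = (61.4/z) · log₁₀([Li⁺]_out/[Li⁺]_in) with z = +1.
= (61.4/1) · log₁₀(2.01/2.44) = 61.40 · log₁₀(0.8238)
= 61.40 · (-0.0842) = -5.17 mV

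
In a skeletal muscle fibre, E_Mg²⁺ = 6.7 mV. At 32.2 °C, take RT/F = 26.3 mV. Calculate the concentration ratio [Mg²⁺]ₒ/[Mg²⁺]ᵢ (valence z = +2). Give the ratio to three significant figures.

ln([out]/[in]) = E·z/(26.3) = 6.7 × 2 / 26.3 = 0.5095
[out]/[in] = e^(0.5095) = 1.664

1.66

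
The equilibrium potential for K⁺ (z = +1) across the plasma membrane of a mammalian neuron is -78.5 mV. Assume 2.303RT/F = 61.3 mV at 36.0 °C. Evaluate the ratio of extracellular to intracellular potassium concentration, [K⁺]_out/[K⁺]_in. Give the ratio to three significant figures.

0.0524

log₁₀([out]/[in]) = E·z/(61.3) = -78.5 × 1 / 61.3 = -1.2806
[out]/[in] = 10^(-1.2806) = 0.05241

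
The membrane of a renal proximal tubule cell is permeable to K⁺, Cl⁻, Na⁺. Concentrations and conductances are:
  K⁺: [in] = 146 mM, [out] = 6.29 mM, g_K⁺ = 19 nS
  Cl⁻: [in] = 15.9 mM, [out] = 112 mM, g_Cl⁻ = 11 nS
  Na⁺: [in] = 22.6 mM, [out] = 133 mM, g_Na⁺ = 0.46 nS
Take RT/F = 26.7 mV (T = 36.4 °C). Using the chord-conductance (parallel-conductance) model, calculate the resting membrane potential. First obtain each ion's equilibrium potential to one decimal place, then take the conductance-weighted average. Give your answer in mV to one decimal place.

E_K⁺ = (26.7/1)·ln(6.29/146) = -84.0 mV
E_Cl⁻ = (26.7/-1)·ln(112/15.9) = -52.1 mV
E_Na⁺ = (26.7/1)·ln(133/22.6) = 47.3 mV
Vm = (Σ gᵢEᵢ)/(Σ gᵢ) = (19·-84.0 + 11·-52.1 + 0.46·47.3) / (19 + 11 + 0.46)
= -2147.34 / 30.46 = -70.50 mV

-70.5 mV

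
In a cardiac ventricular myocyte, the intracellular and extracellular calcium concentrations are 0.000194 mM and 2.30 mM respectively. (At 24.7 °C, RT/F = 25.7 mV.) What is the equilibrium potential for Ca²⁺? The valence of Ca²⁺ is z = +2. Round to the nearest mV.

E = (25.7/z) · ln([Ca²⁺]_out/[Ca²⁺]_in) with z = +2.
= (25.7/2) · ln(2.30/0.000194) = 12.85 · ln(1.186e+04)
= 12.85 · (9.3806) = 120.54 mV

121 mV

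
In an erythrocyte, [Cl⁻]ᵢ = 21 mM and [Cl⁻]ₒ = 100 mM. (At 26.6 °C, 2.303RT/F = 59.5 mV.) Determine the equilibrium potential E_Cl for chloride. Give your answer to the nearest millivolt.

E = (59.5/z) · log₁₀([Cl⁻]_out/[Cl⁻]_in) with z = -1.
For an anion, dividing by z = -1 reverses the sign.
= (59.5/-1) · log₁₀(100/21) = -59.50 · log₁₀(4.762)
= -59.50 · (0.6778) = -40.33 mV

-40 mV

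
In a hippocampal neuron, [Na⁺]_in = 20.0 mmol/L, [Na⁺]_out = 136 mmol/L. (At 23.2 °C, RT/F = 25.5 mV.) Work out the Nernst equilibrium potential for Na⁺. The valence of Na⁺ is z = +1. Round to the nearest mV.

49 mV

E = (25.5/z) · ln([Na⁺]_out/[Na⁺]_in) with z = +1.
= (25.5/1) · ln(136/20.0) = 25.50 · ln(6.8)
= 25.50 · (1.9169) = 48.88 mV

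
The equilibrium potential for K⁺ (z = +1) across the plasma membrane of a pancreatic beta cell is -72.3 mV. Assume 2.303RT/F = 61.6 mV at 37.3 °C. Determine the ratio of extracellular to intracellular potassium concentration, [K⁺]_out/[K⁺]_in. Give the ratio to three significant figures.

0.0670

log₁₀([out]/[in]) = E·z/(61.6) = -72.3 × 1 / 61.6 = -1.1737
[out]/[in] = 10^(-1.1737) = 0.06703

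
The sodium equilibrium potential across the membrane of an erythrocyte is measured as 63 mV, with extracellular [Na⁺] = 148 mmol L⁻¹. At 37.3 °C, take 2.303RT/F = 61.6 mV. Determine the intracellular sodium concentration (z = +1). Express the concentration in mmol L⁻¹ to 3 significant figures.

14.0 mmol L⁻¹

Nernst: E = (61.6/1) · log₁₀([out]/[in]), so log₁₀([out]/[in]) = 63.0 × 1 / 61.6 = 1.0227.
[out]/[in] = 10^(1.0227) = 10.54.
[in] = 148 / 10.54 = 14.05 mmol L⁻¹.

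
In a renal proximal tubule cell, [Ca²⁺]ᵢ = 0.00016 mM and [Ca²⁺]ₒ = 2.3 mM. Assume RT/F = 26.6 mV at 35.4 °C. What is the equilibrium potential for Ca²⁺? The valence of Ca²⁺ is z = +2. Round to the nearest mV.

127 mV

E = (26.6/z) · ln([Ca²⁺]_out/[Ca²⁺]_in) with z = +2.
= (26.6/2) · ln(2.3/0.00016) = 13.30 · ln(1.437e+04)
= 13.30 · (9.5732) = 127.32 mV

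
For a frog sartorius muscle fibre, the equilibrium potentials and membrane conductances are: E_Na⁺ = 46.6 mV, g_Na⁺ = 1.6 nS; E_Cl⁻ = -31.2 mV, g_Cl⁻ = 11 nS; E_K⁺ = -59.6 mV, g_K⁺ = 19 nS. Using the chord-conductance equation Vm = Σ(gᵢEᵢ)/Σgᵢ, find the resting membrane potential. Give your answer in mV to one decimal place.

-44.3 mV

Σ gᵢEᵢ = 1.6·(46.6) + 11·(-31.2) + 19·(-59.6) = -1401.04
Σ gᵢ = 1.6 + 11 + 19 = 31.6
Vm = -1401.04 / 31.6 = -44.34 mV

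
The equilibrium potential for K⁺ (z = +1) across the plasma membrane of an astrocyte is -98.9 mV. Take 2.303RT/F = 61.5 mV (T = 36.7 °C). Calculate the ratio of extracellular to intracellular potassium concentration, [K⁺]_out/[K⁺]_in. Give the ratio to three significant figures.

log₁₀([out]/[in]) = E·z/(61.5) = -98.9 × 1 / 61.5 = -1.6081
[out]/[in] = 10^(-1.6081) = 0.02465

0.0247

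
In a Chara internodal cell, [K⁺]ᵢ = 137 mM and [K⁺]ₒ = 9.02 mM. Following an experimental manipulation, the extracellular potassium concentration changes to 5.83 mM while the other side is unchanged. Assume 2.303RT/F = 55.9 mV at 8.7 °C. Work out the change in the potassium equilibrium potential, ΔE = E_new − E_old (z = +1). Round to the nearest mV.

E_old = (55.9/1)·log₁₀(9.02/137) = -66.05 mV
E_new = (55.9/1)·log₁₀(5.83/137) = -76.64 mV
ΔE = -76.64 − (-66.05) = -10.60 mV

-11 mV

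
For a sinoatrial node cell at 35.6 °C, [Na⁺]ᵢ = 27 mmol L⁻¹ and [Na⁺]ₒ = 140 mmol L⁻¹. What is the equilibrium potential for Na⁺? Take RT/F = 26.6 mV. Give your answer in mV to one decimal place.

E = (26.6/z) · ln([Na⁺]_out/[Na⁺]_in) with z = +1.
= (26.6/1) · ln(140/27) = 26.60 · ln(5.185)
= 26.60 · (1.6458) = 43.78 mV

43.8 mV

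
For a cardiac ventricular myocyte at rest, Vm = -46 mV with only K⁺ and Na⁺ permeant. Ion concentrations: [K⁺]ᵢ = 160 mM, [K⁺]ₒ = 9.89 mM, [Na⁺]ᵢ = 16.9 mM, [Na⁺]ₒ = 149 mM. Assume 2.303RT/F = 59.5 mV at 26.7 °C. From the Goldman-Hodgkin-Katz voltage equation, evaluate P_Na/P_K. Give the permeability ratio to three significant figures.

0.117

Let α = P_Na/P_K. GHK: Vm = 59.5·log₁₀[(Kₒ + α·Naₒ)/(Kᵢ + α·Naᵢ)].
10^(Vm/59.5) = 10^(-46.0/59.5) = 0.16861
So 0.16861·(Kᵢ + α·Naᵢ) = Kₒ + α·Naₒ → α = (0.16861·160.0 − 9.89) / (149.0 − 0.16861·16.9)
α = (26.98 − 9.89) / (149.0 − 2.85) = 17.09/146.2 = 0.1169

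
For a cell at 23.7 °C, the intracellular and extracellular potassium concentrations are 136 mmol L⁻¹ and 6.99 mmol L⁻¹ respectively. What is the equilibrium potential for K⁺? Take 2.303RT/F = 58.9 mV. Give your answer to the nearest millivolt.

-76 mV

E = (58.9/z) · log₁₀([K⁺]_out/[K⁺]_in) with z = +1.
= (58.9/1) · log₁₀(6.99/136) = 58.90 · log₁₀(0.0514)
= 58.90 · (-1.2891) = -75.93 mV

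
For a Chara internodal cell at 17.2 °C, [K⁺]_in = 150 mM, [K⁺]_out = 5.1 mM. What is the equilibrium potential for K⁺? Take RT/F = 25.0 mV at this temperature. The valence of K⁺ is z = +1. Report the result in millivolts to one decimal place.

E = (25.0/z) · ln([K⁺]_out/[K⁺]_in) with z = +1.
= (25.0/1) · ln(5.1/150) = 25.00 · ln(0.034)
= 25.00 · (-3.3814) = -84.53 mV

-84.5 mV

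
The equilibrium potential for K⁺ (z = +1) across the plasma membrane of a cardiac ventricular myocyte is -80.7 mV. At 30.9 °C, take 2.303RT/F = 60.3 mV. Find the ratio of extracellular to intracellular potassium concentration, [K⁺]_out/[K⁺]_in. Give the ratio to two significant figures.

0.046

log₁₀([out]/[in]) = E·z/(60.3) = -80.7 × 1 / 60.3 = -1.3383
[out]/[in] = 10^(-1.3383) = 0.04589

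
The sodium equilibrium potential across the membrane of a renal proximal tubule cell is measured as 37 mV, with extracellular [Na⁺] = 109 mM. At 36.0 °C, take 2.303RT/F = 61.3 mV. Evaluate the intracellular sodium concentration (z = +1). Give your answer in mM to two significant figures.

27 mM

Nernst: E = (61.3/1) · log₁₀([out]/[in]), so log₁₀([out]/[in]) = 37.0 × 1 / 61.3 = 0.6036.
[out]/[in] = 10^(0.6036) = 4.014.
[in] = 109 / 4.014 = 27.15 mM.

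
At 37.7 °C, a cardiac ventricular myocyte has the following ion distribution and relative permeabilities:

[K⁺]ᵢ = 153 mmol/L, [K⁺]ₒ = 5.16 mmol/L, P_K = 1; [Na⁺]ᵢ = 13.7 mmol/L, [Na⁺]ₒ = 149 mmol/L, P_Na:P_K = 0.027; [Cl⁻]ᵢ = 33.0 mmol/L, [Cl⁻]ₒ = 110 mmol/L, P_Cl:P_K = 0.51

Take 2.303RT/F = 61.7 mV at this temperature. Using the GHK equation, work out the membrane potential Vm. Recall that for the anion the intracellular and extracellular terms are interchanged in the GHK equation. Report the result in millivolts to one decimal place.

Vm = 61.7 · log₁₀[(Σ P·[cation]ₒ + Σ P·[anion]ᵢ) / (Σ P·[cation]ᵢ + Σ P·[anion]ₒ)]
Numerator = 1×5.16 + 0.027×149 + 0.51×33.0 = 26.01
Denominator = 1×153 + 0.027×13.7 + 0.51×110 = 209.5
Vm = 61.7 · log₁₀(0.12418) = 61.7 × (-0.9059) = -55.90 mV

-55.9 mV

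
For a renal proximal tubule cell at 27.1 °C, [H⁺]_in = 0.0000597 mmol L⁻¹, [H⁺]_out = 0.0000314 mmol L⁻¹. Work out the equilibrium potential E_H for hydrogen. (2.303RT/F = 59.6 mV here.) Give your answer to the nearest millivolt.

-17 mV

E = (59.6/z) · log₁₀([H⁺]_out/[H⁺]_in) with z = +1.
= (59.6/1) · log₁₀(0.0000314/0.0000597) = 59.60 · log₁₀(0.526)
= 59.60 · (-0.2790) = -16.63 mV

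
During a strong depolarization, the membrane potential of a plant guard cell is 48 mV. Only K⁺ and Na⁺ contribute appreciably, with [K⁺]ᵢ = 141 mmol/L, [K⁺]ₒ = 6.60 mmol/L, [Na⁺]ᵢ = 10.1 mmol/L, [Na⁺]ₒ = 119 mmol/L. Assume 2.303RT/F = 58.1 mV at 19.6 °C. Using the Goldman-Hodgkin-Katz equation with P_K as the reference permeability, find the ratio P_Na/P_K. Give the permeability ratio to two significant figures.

18

Let α = P_Na/P_K. GHK: Vm = 58.1·log₁₀[(Kₒ + α·Naₒ)/(Kᵢ + α·Naᵢ)].
10^(Vm/58.1) = 10^(48.0/58.1) = 6.7013
So 6.7013·(Kᵢ + α·Naᵢ) = Kₒ + α·Naₒ → α = (6.7013·141.0 − 6.6) / (119.0 − 6.7013·10.1)
α = (944.9 − 6.6) / (119.0 − 67.68) = 938.3/51.32 = 18.28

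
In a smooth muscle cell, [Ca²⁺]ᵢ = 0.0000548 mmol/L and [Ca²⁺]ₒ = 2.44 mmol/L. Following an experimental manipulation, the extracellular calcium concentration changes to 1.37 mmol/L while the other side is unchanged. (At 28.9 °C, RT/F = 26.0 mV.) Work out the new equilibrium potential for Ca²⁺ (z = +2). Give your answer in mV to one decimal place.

131.6 mV

After the shift: [Ca²⁺]_out = 1.37, [Ca²⁺]_in = 0.0000548 mmol/L.
E_new = (26.0/2)·ln(1.37/0.0000548) = 13.00 · (10.1266) = 131.65 mV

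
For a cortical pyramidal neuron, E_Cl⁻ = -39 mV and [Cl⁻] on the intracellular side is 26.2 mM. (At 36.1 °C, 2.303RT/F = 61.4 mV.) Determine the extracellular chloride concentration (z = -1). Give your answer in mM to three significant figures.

113 mM

Nernst: E = (61.4/-1) · log₁₀([out]/[in]), so log₁₀([out]/[in]) = -39.0 × -1 / 61.4 = 0.6352.
[out]/[in] = 10^(0.6352) = 4.317.
[out] = 4.317 × 26.2 = 113.1 mM.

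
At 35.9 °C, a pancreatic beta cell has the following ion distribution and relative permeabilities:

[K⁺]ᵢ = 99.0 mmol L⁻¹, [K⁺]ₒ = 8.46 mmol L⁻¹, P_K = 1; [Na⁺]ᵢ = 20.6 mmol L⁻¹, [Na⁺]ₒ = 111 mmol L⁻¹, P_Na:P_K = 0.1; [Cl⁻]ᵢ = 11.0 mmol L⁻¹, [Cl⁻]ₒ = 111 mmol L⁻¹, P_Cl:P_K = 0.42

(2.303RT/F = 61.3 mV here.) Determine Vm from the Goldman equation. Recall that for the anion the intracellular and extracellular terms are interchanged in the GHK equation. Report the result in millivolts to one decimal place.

-48.2 mV

Vm = 61.3 · log₁₀[(Σ P·[cation]ₒ + Σ P·[anion]ᵢ) / (Σ P·[cation]ᵢ + Σ P·[anion]ₒ)]
Numerator = 1×8.46 + 0.1×111 + 0.42×11.0 = 24.18
Denominator = 1×99.0 + 0.1×20.6 + 0.42×111 = 147.7
Vm = 61.3 · log₁₀(0.16373) = 61.3 × (-0.7859) = -48.17 mV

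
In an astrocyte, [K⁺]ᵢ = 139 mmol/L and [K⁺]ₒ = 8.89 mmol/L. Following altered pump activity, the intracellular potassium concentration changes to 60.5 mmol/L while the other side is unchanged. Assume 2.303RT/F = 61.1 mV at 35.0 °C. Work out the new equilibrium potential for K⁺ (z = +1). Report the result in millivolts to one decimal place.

-50.9 mV

After the shift: [K⁺]_out = 8.89, [K⁺]_in = 60.5 mmol/L.
E_new = (61.1/1)·log₁₀(8.89/60.5) = 61.10 · (-0.8329) = -50.89 mV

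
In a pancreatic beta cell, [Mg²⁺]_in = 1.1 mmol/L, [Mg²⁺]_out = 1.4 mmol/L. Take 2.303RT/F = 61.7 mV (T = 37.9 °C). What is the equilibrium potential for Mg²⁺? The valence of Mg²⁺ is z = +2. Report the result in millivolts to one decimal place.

3.2 mV

E = (61.7/z) · log₁₀([Mg²⁺]_out/[Mg²⁺]_in) with z = +2.
= (61.7/2) · log₁₀(1.4/1.1) = 30.85 · log₁₀(1.273)
= 30.85 · (0.1047) = 3.23 mV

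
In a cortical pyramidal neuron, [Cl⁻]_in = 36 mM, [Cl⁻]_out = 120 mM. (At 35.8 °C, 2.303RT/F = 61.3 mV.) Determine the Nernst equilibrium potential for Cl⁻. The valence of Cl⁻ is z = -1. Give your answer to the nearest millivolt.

-32 mV

E = (61.3/z) · log₁₀([Cl⁻]_out/[Cl⁻]_in) with z = -1.
For an anion, dividing by z = -1 reverses the sign.
= (61.3/-1) · log₁₀(120/36) = -61.30 · log₁₀(3.333)
= -61.30 · (0.5229) = -32.05 mV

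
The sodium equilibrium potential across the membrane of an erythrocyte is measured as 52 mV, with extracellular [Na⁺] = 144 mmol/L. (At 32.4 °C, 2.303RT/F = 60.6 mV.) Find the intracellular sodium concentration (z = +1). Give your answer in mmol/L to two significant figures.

20 mmol/L

Nernst: E = (60.6/1) · log₁₀([out]/[in]), so log₁₀([out]/[in]) = 52.0 × 1 / 60.6 = 0.8581.
[out]/[in] = 10^(0.8581) = 7.212.
[in] = 144 / 7.212 = 19.97 mmol/L.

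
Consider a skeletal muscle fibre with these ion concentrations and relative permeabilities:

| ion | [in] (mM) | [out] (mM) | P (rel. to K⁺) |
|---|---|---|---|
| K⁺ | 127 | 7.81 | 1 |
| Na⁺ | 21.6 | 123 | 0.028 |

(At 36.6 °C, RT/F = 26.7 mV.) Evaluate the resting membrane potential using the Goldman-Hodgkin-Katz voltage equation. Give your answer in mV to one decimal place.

Vm = 26.7 · ln[(Σ P·[cation]ₒ + Σ P·[anion]ᵢ) / (Σ P·[cation]ᵢ + Σ P·[anion]ₒ)]
Numerator = 1×7.81 + 0.028×123 = 11.25
Denominator = 1×127 + 0.028×21.6 = 127.6
Vm = 26.7 · ln(0.088194) = 26.7 × (-2.4282) = -64.83 mV

-64.8 mV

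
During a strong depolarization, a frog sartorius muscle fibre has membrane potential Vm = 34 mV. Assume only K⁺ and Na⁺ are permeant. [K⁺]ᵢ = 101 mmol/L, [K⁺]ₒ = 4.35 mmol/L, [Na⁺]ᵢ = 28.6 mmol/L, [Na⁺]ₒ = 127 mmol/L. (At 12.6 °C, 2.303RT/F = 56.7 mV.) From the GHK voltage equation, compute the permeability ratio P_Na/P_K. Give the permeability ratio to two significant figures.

30

Let α = P_Na/P_K. GHK: Vm = 56.7·log₁₀[(Kₒ + α·Naₒ)/(Kᵢ + α·Naᵢ)].
10^(Vm/56.7) = 10^(34.0/56.7) = 3.9778
So 3.9778·(Kᵢ + α·Naᵢ) = Kₒ + α·Naₒ → α = (3.9778·101.0 − 4.35) / (127.0 − 3.9778·28.6)
α = (401.8 − 4.35) / (127.0 − 113.8) = 397.4/13.23 = 30.03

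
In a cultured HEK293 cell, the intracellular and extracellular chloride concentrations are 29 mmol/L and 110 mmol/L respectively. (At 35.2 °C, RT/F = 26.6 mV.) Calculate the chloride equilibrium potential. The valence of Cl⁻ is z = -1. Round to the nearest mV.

-35 mV

E = (26.6/z) · ln([Cl⁻]_out/[Cl⁻]_in) with z = -1.
For an anion, dividing by z = -1 reverses the sign.
= (26.6/-1) · ln(110/29) = -26.60 · ln(3.793)
= -26.60 · (1.3332) = -35.46 mV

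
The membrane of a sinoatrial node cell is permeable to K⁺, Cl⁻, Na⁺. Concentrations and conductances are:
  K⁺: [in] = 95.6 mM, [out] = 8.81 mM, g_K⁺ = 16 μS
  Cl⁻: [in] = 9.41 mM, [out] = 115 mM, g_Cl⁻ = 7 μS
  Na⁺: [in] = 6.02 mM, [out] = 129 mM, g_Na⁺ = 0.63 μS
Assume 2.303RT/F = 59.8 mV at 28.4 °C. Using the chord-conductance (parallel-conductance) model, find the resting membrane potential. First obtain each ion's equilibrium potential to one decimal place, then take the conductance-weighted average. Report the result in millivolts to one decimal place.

-59.0 mV

E_K⁺ = (59.8/1)·log₁₀(8.81/95.6) = -61.9 mV
E_Cl⁻ = (59.8/-1)·log₁₀(115/9.41) = -65.0 mV
E_Na⁺ = (59.8/1)·log₁₀(129/6.02) = 79.6 mV
Vm = (Σ gᵢEᵢ)/(Σ gᵢ) = (16·-61.9 + 7·-65.0 + 0.63·79.6) / (16 + 7 + 0.63)
= -1395.25 / 23.63 = -59.05 mV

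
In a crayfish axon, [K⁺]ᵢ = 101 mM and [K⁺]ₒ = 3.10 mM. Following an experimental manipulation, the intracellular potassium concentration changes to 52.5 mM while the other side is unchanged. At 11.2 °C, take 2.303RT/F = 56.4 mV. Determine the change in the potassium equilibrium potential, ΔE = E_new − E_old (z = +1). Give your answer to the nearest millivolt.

16 mV

E_old = (56.4/1)·log₁₀(3.10/101) = -85.33 mV
E_new = (56.4/1)·log₁₀(3.10/52.5) = -69.30 mV
ΔE = -69.30 − (-85.33) = 16.03 mV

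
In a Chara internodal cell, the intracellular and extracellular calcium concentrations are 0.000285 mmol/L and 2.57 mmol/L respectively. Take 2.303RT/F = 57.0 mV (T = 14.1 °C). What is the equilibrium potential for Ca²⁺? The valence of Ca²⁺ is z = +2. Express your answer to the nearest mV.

E = (57.0/z) · log₁₀([Ca²⁺]_out/[Ca²⁺]_in) with z = +2.
= (57.0/2) · log₁₀(2.57/0.000285) = 28.50 · log₁₀(9018)
= 28.50 · (3.9551) = 112.72 mV

113 mV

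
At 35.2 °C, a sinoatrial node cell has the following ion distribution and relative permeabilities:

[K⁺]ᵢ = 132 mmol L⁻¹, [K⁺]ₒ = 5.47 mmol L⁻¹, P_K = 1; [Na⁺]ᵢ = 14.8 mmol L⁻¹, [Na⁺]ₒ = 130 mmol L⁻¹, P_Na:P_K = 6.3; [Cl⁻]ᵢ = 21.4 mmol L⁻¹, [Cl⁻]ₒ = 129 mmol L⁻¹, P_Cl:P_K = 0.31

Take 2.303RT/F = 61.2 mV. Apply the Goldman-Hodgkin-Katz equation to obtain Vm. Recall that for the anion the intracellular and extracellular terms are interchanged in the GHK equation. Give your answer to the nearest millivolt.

30 mV

Vm = 61.2 · log₁₀[(Σ P·[cation]ₒ + Σ P·[anion]ᵢ) / (Σ P·[cation]ᵢ + Σ P·[anion]ₒ)]
Numerator = 1×5.47 + 6.3×130 + 0.31×21.4 = 831.1
Denominator = 1×132 + 6.3×14.8 + 0.31×129 = 265.2
Vm = 61.2 · log₁₀(3.1335) = 61.2 × (0.4960) = 30.36 mV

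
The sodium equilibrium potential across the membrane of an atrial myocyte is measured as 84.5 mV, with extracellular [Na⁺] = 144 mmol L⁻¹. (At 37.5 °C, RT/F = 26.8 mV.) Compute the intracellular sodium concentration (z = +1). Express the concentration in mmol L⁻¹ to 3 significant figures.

Nernst: E = (26.8/1) · ln([out]/[in]), so ln([out]/[in]) = 84.5 × 1 / 26.8 = 3.1530.
[out]/[in] = e^(3.1530) = 23.41.
[in] = 144 / 23.41 = 6.152 mmol L⁻¹.

6.15 mmol L⁻¹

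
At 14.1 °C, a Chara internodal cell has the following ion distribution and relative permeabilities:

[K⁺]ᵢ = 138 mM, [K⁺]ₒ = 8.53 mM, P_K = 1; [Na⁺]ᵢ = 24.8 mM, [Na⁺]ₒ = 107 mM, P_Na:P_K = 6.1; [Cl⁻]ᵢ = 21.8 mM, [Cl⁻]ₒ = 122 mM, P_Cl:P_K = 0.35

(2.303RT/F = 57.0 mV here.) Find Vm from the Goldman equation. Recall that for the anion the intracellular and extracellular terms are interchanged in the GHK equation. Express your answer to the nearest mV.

17 mV

Vm = 57.0 · log₁₀[(Σ P·[cation]ₒ + Σ P·[anion]ᵢ) / (Σ P·[cation]ᵢ + Σ P·[anion]ₒ)]
Numerator = 1×8.53 + 6.1×107 + 0.35×21.8 = 668.9
Denominator = 1×138 + 6.1×24.8 + 0.35×122 = 332
Vm = 57.0 · log₁₀(2.0148) = 57.0 × (0.3042) = 17.34 mV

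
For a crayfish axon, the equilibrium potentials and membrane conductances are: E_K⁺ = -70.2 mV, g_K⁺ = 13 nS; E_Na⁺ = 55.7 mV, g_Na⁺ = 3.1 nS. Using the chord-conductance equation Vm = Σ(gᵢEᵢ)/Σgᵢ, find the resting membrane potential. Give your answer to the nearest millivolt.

-46 mV

Σ gᵢEᵢ = 13·(-70.2) + 3.1·(55.7) = -739.93
Σ gᵢ = 13 + 3.1 = 16.1
Vm = -739.93 / 16.1 = -45.96 mV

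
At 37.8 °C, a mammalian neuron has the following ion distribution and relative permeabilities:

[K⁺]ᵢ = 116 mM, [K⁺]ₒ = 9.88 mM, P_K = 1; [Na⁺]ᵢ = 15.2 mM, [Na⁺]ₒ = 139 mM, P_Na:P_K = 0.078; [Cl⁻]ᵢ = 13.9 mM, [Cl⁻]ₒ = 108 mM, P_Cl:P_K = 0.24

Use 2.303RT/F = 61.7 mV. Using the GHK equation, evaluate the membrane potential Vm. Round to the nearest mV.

-48 mV

Vm = 61.7 · log₁₀[(Σ P·[cation]ₒ + Σ P·[anion]ᵢ) / (Σ P·[cation]ᵢ + Σ P·[anion]ₒ)]
Numerator = 1×9.88 + 0.078×139 + 0.24×13.9 = 24.06
Denominator = 1×116 + 0.078×15.2 + 0.24×108 = 143.1
Vm = 61.7 · log₁₀(0.16811) = 61.7 × (-0.7744) = -47.78 mV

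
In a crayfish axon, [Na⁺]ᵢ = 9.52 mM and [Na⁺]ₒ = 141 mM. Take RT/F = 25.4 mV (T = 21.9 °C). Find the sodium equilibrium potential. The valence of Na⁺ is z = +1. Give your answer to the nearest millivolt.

E = (25.4/z) · ln([Na⁺]_out/[Na⁺]_in) with z = +1.
= (25.4/1) · ln(141/9.52) = 25.40 · ln(14.81)
= 25.40 · (2.6954) = 68.46 mV

68 mV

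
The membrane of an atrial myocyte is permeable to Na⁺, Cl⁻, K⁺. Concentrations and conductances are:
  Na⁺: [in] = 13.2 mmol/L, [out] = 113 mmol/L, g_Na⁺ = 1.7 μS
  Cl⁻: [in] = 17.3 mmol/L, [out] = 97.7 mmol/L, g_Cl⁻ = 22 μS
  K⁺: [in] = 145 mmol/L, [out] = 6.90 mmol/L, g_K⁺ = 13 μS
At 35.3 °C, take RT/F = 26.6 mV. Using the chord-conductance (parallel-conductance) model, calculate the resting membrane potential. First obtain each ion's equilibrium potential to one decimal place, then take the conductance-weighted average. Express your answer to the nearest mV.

E_Na⁺ = (26.6/1)·ln(113/13.2) = 57.1 mV
E_Cl⁻ = (26.6/-1)·ln(97.7/17.3) = -46.0 mV
E_K⁺ = (26.6/1)·ln(6.90/145) = -81.0 mV
Vm = (Σ gᵢEᵢ)/(Σ gᵢ) = (1.7·57.1 + 22·-46.0 + 13·-81.0) / (1.7 + 22 + 13)
= -1967.93 / 36.7 = -53.62 mV

-54 mV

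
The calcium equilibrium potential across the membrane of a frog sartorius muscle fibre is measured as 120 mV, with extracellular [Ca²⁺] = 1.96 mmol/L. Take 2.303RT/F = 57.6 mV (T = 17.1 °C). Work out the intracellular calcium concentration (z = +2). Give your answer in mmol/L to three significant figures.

Nernst: E = (57.6/2) · log₁₀([out]/[in]), so log₁₀([out]/[in]) = 120.0 × 2 / 57.6 = 4.1667.
[out]/[in] = 10^(4.1667) = 1.468e+04.
[in] = 1.96 / 1.468e+04 = 0.0001335 mmol/L.

0.000134 mmol/L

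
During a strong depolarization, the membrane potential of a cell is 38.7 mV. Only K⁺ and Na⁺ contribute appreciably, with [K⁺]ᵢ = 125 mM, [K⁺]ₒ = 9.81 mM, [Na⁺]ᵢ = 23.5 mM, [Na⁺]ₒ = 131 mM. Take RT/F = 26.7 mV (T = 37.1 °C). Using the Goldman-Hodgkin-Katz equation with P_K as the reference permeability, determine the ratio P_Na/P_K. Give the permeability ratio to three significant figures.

Let α = P_Na/P_K. GHK: Vm = 26.7·ln[(Kₒ + α·Naₒ)/(Kᵢ + α·Naᵢ)].
e^(Vm/26.7) = e^(38.7/26.7) = 4.2607
So 4.2607·(Kᵢ + α·Naᵢ) = Kₒ + α·Naₒ → α = (4.2607·125.0 − 9.81) / (131.0 − 4.2607·23.5)
α = (532.6 − 9.81) / (131.0 − 100.1) = 522.8/30.87 = 16.93

16.9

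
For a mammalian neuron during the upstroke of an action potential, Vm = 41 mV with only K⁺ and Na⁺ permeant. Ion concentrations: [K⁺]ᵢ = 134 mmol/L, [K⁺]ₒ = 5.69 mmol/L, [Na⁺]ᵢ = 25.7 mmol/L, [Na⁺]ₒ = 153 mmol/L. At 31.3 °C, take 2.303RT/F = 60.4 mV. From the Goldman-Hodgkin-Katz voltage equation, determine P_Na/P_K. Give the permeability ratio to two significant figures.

21

Let α = P_Na/P_K. GHK: Vm = 60.4·log₁₀[(Kₒ + α·Naₒ)/(Kᵢ + α·Naᵢ)].
10^(Vm/60.4) = 10^(41.0/60.4) = 4.7732
So 4.7732·(Kᵢ + α·Naᵢ) = Kₒ + α·Naₒ → α = (4.7732·134.0 − 5.69) / (153.0 − 4.7732·25.7)
α = (639.6 − 5.69) / (153.0 − 122.7) = 633.9/30.33 = 20.9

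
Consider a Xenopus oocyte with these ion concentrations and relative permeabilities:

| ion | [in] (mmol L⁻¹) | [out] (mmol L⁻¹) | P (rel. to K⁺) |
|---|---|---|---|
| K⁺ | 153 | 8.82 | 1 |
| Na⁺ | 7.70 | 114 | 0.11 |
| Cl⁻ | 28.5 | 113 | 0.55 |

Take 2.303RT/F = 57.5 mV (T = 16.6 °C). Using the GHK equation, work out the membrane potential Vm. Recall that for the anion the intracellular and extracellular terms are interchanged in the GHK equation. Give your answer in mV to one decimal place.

Vm = 57.5 · log₁₀[(Σ P·[cation]ₒ + Σ P·[anion]ᵢ) / (Σ P·[cation]ᵢ + Σ P·[anion]ₒ)]
Numerator = 1×8.82 + 0.11×114 + 0.55×28.5 = 37.03
Denominator = 1×153 + 0.11×7.70 + 0.55×113 = 216
Vm = 57.5 · log₁₀(0.17146) = 57.5 × (-0.7658) = -44.04 mV

-44.0 mV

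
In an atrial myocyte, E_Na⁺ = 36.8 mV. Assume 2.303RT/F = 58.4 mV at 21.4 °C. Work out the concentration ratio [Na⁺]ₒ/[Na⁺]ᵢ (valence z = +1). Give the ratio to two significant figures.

4.3

log₁₀([out]/[in]) = E·z/(58.4) = 36.8 × 1 / 58.4 = 0.6301
[out]/[in] = 10^(0.6301) = 4.267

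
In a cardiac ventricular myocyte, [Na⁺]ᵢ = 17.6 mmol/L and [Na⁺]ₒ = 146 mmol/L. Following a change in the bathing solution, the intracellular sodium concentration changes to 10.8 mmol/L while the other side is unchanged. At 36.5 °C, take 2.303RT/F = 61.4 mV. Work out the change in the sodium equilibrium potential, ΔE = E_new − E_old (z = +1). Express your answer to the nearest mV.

E_old = (61.4/1)·log₁₀(146/17.6) = 56.42 mV
E_new = (61.4/1)·log₁₀(146/10.8) = 69.44 mV
ΔE = 69.44 − (56.42) = 13.02 mV

13 mV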